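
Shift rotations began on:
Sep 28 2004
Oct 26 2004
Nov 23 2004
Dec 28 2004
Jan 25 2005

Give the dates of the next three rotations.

These are Tuesdays at 28- or 35-day spacing (28, 28, 35, 28).
The pattern: 4th Tuesday of the month.
February 2005 — 4th Tuesday is Feb 22 2005.
March 2005 — 4th Tuesday is Mar 22 2005.
April 2005 — 4th Tuesday is Apr 26 2005.

Feb 22 2005, Mar 22 2005, Apr 26 2005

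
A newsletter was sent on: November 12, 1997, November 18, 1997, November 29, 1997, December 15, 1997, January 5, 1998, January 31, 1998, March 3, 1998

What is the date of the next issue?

Intervals are 6, 11, 16, 21, 26, 31 days — an arithmetic progression with common difference 5.
Next gap: 36 days. March 3, 1998 + 36 days = April 8, 1998.

April 8, 1998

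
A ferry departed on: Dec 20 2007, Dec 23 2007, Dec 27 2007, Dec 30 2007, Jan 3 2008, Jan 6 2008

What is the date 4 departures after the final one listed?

Gaps: 3, 4, 3, 4, 3 days — not constant, but cyclic with period 2.
The events fall on every Thursday and Sunday.
Next Thursday: Jan 10 2008.
The following Sunday is Jan 13 2008.
The following Thursday is Jan 17 2008.
Next Sunday: Jan 20 2008.

Jan 20 2008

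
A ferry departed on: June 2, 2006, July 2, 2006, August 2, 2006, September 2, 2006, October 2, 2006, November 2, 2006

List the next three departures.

December 2, 2006; January 2, 2007; February 2, 2007

Each date is the 2nd; the gaps (30, 31, 31, 30, 31) track the month lengths.
The rule is the 2nd of each month.
Next: December 2006 → December 2, 2006.
January 2007: January 2, 2007.
February 2007: February 2, 2007.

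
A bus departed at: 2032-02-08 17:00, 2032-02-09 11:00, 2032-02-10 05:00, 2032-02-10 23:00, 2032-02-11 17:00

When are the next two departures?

2032-02-12 11:00, 2032-02-13 05:00

Spacing: 18, 18, 18, 18 h — constant 18 h.
2032-02-11 17:00 + 18 h = 2032-02-12 11:00.
2032-02-12 11:00 + 18 h = 2032-02-13 05:00.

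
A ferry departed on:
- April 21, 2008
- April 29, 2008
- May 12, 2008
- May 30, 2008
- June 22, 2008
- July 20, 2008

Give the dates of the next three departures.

August 22, 2008; September 29, 2008; November 11, 2008

Intervals are 8, 13, 18, 23, 28 days — an arithmetic progression with common difference 5.
Next gap: 33 days. July 20, 2008 + 33 days = August 22, 2008.
Next gap: 38 days. August 22, 2008 + 38 days = September 29, 2008.
Next gap: 43 days. September 29, 2008 + 43 days = November 11, 2008.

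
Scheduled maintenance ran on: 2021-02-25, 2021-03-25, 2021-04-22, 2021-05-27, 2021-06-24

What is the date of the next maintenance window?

2021-07-22

These are Thursdays at 28- or 35-day spacing (28, 28, 35, 28).
The pattern: 4th Thursday of the month.
July 2021 — 4th Thursday is 2021-07-22.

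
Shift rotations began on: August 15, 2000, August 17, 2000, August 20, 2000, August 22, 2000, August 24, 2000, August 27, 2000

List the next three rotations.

Gaps: 2, 3, 2, 2, 3 days — not constant, but cyclic with period 3.
The events fall on every Tuesday, Thursday and Sunday.
The following Tuesday is August 29, 2000.
The following Thursday is August 31, 2000.
Next Sunday: September 3, 2000.

August 29, 2000; August 31, 2000; September 3, 2000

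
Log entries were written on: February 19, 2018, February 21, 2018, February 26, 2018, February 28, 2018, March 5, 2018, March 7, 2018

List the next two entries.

March 12, 2018; March 14, 2018

Every event lands on a Monday or Wednesday (gaps cycle 2, 5, 2, 5, 2).
So the schedule is: every Monday and Wednesday.
The following Monday is March 12, 2018.
Next Wednesday: March 14, 2018.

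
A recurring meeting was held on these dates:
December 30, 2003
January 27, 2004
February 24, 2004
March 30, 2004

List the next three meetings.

Every date is a Tuesday; gaps 28, 28, 35 days.
Each is the last Tuesday of its month (at least one falls on the 29th or later, ruling out '4th Tuesday').
April 2004 ends with Tuesday April 27, 2004.
May 2004 ends with Tuesday May 25, 2004.
June 2004 ends with Tuesday June 29, 2004.

April 27, 2004; May 25, 2004; June 29, 2004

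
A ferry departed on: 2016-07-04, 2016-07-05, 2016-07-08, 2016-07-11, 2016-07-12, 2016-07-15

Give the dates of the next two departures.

The gap pattern 1, 3, 3, 1, 3 repeats every 3 events.
These are the Mondays, Tuesdays and Fridays of each week.
The following Monday is 2016-07-18.
The following Tuesday is 2016-07-19.

2016-07-18, 2016-07-19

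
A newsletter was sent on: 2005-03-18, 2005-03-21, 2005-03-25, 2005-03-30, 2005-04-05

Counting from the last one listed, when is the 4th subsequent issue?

Intervals are 3, 4, 5, 6 days — an arithmetic progression with common difference 1.
Next gap: 7 days. 2005-04-05 + 7 days = 2005-04-12.
Next gap: 8 days. 2005-04-12 + 8 days = 2005-04-20.
Next gap: 9 days. 2005-04-20 + 9 days = 2005-04-29.
Next gap: 10 days. 2005-04-29 + 10 days = 2005-05-09.

2005-05-09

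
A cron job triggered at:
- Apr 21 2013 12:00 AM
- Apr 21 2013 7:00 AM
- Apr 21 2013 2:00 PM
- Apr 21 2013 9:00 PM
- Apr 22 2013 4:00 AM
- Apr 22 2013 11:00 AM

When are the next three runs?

Apr 22 2013 6:00 PM, Apr 23 2013 1:00 AM, Apr 23 2013 8:00 AM

Gaps: 7, 7, 7, 7, 7 hours — each event is 7 hours after the previous one.
Apr 22 2013 11:00 AM + 7 h = Apr 22 2013 6:00 PM.
Apr 22 2013 6:00 PM + 7 h = Apr 23 2013 1:00 AM.
Apr 23 2013 1:00 AM + 7 h = Apr 23 2013 8:00 AM.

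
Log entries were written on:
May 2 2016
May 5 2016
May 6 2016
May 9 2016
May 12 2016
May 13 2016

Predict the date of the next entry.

The gap pattern 3, 1, 3, 3, 1 repeats every 3 events.
These are the Mondays, Thursdays and Fridays of each week.
Next Monday: May 16 2016.

May 16 2016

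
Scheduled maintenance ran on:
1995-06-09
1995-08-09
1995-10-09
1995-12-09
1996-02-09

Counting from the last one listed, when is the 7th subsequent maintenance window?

Gaps: 61, 61, 61, 62 days — not constant. Every event is on the 9th of the month.
Pattern: the 9th of every 2 months.
April 1996: 1996-04-09.
June 1996: 1996-06-09.
Next: August 1996 → 1996-08-09.
Next: October 1996 → 1996-10-09.
Next: December 1996 → 1996-12-09.
February 1997: 1997-02-09.
Next: April 1997 → 1997-04-09.

1997-04-09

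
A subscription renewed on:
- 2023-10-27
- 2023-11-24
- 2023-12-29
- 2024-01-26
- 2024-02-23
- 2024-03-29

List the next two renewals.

All Fridays; the gaps (28, 35, 28, 28, 35) vary with month length.
This is the last Friday of each month.
Last Friday of April 2024: 2024-04-26.
Last Friday of May 2024: 2024-05-31.

2024-04-26, 2024-05-31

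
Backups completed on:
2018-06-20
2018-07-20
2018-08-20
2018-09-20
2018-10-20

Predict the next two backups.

Gaps: 30, 31, 31, 30 days — not constant. Every event is on the 20th of the month.
Pattern: the 20th of each month.
November 2018: 2018-11-20.
Next: December 2018 → 2018-12-20.

2018-11-20, 2018-12-20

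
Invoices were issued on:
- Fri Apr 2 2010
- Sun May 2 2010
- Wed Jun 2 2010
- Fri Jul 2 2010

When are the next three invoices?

Each date is the 2nd; the gaps (30, 31, 30) track the month lengths.
The rule is the 2nd of each month.
August 2010: Mon Aug 2 2010.
Next: September 2010 → Thu Sep 2 2010.
Next: October 2010 → Sat Oct 2 2010.

Mon Aug 2 2010, Thu Sep 2 2010, Sat Oct 2 2010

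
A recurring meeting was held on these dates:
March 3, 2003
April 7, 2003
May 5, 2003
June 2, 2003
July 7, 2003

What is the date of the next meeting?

August 4, 2003

Gaps: 35, 28, 28, 35 days — a mix of 28 and 35. Every date is a Monday.
Each is the 1st Monday of its month.
August 2003 — 1st Monday is August 4, 2003.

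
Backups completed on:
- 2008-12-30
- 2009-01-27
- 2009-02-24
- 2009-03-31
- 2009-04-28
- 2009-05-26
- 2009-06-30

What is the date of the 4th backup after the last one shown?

All Tuesdays; the gaps (28, 28, 35, 28, 28, 35) vary with month length.
This is the last Tuesday of each month.
Last Tuesday of July 2009: 2009-07-28.
Last Tuesday of August 2009: 2009-08-25.
September 2009 ends with Tuesday 2009-09-29.
Last Tuesday of October 2009: 2009-10-27.

2009-10-27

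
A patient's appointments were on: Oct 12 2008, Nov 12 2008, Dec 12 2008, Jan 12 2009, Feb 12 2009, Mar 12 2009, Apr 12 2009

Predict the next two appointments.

Each date is the 12th; the gaps (31, 30, 31, 31, 28, 31) track the month lengths.
The rule is the 12th of each month.
Next: May 2009 → May 12 2009.
Next: June 2009 → Jun 12 2009.

May 12 2009, Jun 12 2009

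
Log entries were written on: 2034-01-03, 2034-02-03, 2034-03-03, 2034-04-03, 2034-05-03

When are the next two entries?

2034-06-03, 2034-07-03

The day-of-month is always 3 (31, 28, 31, 30 days between events).
So this recurs on the 3rd of each month.
June 2034: 2034-06-03.
July 2034: 2034-07-03.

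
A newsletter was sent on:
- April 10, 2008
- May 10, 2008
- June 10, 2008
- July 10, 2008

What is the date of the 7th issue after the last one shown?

February 10, 2009

Each date is the 10th; the gaps (30, 31, 30) track the month lengths.
The rule is the 10th of each month.
August 2008: August 10, 2008.
Next: September 2008 → September 10, 2008.
Next: October 2008 → October 10, 2008.
Next: November 2008 → November 10, 2008.
Next: December 2008 → December 10, 2008.
January 2009: January 10, 2009.
Next: February 2009 → February 10, 2009.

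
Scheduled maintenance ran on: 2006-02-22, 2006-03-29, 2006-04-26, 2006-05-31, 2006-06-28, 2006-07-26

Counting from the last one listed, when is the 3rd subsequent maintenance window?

2006-10-25

All Wednesdays; the gaps (35, 28, 35, 28, 28) vary with month length.
This is the last Wednesday of each month.
Last Wednesday of August 2006: 2006-08-30.
Last Wednesday of September 2006: 2006-09-27.
Last Wednesday of October 2006: 2006-10-25.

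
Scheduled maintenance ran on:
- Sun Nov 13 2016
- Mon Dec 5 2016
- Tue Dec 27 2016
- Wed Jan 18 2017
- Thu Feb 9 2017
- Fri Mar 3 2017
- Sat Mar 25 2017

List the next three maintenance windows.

Sun Apr 16 2017, Mon May 8 2017, Tue May 30 2017

The spacing is 22, 22, 22, 22, 22, 22 days — always 22 days.
Sat Mar 25 2017 + 22 days = Sun Apr 16 2017.
Sun Apr 16 2017 + 22 days = Mon May 8 2017.
Mon May 8 2017 + 22 days = Tue May 30 2017.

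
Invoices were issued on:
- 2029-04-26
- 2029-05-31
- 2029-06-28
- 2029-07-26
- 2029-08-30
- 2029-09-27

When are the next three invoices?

2029-10-25, 2029-11-29, 2029-12-27

Every date is a Thursday; gaps 35, 28, 28, 35, 28 days.
Each is the last Thursday of its month (at least one falls on the 29th or later, ruling out '4th Thursday').
Last Thursday of October 2029: 2029-10-25.
November 2029 ends with Thursday 2029-11-29.
Last Thursday of December 2029: 2029-12-27.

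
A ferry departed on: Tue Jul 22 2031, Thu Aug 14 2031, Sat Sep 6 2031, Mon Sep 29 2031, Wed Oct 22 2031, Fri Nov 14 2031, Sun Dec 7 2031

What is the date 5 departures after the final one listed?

Gaps between consecutive events: 23, 23, 23, 23, 23, 23 days — a constant 23-day interval.
Sun Dec 7 2031 + 23 days = Tue Dec 30 2031.
Tue Dec 30 2031 + 23 days = Thu Jan 22 2032.
Thu Jan 22 2032 + 23 days = Sat Feb 14 2032.
Sat Feb 14 2032 + 23 days = Mon Mar 8 2032.
Mon Mar 8 2032 + 23 days = Wed Mar 31 2032.

Wed Mar 31 2032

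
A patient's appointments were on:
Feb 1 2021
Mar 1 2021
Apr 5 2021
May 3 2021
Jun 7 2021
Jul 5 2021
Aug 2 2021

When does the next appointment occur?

These are Mondays at 28- or 35-day spacing (28, 35, 28, 35, 28, 28).
The pattern: 1st Monday of the month.
September 2021 — 1st Monday is Sep 6 2021.

Sep 6 2021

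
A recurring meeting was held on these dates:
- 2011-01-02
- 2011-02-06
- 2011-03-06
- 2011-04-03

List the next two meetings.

All dates are Sundays, 35, 28, 28 days apart.
Specifically, the 1st Sunday of each month.
May 2011 — 1st Sunday is 2011-05-01.
1st Sunday of June 2011: 2011-06-05.

2011-05-01, 2011-06-05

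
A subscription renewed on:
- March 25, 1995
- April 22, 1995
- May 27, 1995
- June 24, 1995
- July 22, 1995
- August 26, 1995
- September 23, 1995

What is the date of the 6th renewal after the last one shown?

All dates are Saturdays, 28, 35, 28, 28, 35, 28 days apart.
Specifically, the 4th Saturday of each month.
October 1995 — 4th Saturday is October 28, 1995.
4th Saturday of November 1995: November 25, 1995.
December 1995 — 4th Saturday is December 23, 1995.
4th Saturday of January 1996: January 27, 1996.
February 1996 — 4th Saturday is February 24, 1996.
March 1996 — 4th Saturday is March 23, 1996.

March 23, 1996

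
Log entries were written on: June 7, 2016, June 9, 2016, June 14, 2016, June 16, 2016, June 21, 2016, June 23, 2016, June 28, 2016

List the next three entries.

The gap pattern 2, 5, 2, 5, 2, 5 repeats every 2 events.
These are the Tuesdays and Thursdays of each week.
The following Thursday is June 30, 2016.
The following Tuesday is July 5, 2016.
Next Thursday: July 7, 2016.

June 30, 2016; July 5, 2016; July 7, 2016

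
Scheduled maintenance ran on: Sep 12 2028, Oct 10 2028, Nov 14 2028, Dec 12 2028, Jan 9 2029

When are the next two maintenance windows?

All dates are Tuesdays, 28, 35, 28, 28 days apart.
Specifically, the 2nd Tuesday of each month.
2nd Tuesday of February 2029: Feb 13 2029.
2nd Tuesday of March 2029: Mar 13 2029.

Feb 13 2029, Mar 13 2029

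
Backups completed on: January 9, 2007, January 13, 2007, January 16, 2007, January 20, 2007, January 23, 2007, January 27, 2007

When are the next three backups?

Gaps: 4, 3, 4, 3, 4 days — not constant, but cyclic with period 2.
The events fall on every Tuesday and Saturday.
Next Tuesday: January 30, 2007.
Next Saturday: February 3, 2007.
The following Tuesday is February 6, 2007.

January 30, 2007; February 3, 2007; February 6, 2007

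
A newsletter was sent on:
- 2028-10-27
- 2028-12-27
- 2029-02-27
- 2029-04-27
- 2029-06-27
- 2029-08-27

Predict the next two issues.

2029-10-27, 2029-12-27

The day-of-month is always 27 (61, 62, 59, 61, 61 days between events).
So this recurs on the 27th of every 2 months.
Next: October 2029 → 2029-10-27.
Next: December 2029 → 2029-12-27.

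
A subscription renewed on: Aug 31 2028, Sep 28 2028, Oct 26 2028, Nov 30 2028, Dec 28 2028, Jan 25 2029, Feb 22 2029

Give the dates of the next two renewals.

Mar 29 2029, Apr 26 2029

All Thursdays; the gaps (28, 28, 35, 28, 28, 28) vary with month length.
This is the last Thursday of each month.
March 2029 ends with Thursday Mar 29 2029.
Last Thursday of April 2029: Apr 26 2029.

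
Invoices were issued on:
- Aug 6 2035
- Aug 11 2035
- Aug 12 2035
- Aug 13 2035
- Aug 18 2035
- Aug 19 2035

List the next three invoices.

Aug 20 2035, Aug 25 2035, Aug 26 2035

The gap pattern 5, 1, 1, 5, 1 repeats every 3 events.
These are the Mondays, Saturdays and Sundays of each week.
Next Monday: Aug 20 2035.
The following Saturday is Aug 25 2035.
The following Sunday is Aug 26 2035.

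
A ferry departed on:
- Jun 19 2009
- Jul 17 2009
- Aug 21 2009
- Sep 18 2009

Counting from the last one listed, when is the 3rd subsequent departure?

Dec 18 2009

All dates are Fridays, 28, 35, 28 days apart.
Specifically, the 3rd Friday of each month.
3rd Friday of October 2009: Oct 16 2009.
November 2009 — 3rd Friday is Nov 20 2009.
December 2009 — 3rd Friday is Dec 18 2009.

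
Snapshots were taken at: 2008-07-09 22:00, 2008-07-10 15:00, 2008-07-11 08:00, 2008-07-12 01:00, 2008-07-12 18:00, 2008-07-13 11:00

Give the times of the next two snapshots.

2008-07-14 04:00, 2008-07-14 21:00

The interval is a steady 17 hours (17, 17, 17, 17, 17).
2008-07-13 11:00 + 17 h = 2008-07-14 04:00.
2008-07-14 04:00 + 17 h = 2008-07-14 21:00.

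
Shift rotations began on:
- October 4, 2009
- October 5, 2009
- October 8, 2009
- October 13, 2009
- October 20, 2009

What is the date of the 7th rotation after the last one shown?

February 2, 2010

Intervals are 1, 3, 5, 7 days — an arithmetic progression with common difference 2.
Next gap: 9 days. October 20, 2009 + 9 days = October 29, 2009.
Next gap: 11 days. October 29, 2009 + 11 days = November 9, 2009.
Next gap: 13 days. November 9, 2009 + 13 days = November 22, 2009.
Next gap: 15 days. November 22, 2009 + 15 days = December 7, 2009.
Next gap: 17 days. December 7, 2009 + 17 days = December 24, 2009.
Next gap: 19 days. December 24, 2009 + 19 days = January 12, 2010.
Next gap: 21 days. January 12, 2010 + 21 days = February 2, 2010.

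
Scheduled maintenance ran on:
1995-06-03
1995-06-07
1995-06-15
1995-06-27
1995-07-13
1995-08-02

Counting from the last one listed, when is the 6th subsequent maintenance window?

1996-02-22

Intervals are 4, 8, 12, 16, 20 days — an arithmetic progression with common difference 4.
Next gap: 24 days. 1995-08-02 + 24 days = 1995-08-26.
Next gap: 28 days. 1995-08-26 + 28 days = 1995-09-23.
Next gap: 32 days. 1995-09-23 + 32 days = 1995-10-25.
Next gap: 36 days. 1995-10-25 + 36 days = 1995-11-30.
Next gap: 40 days. 1995-11-30 + 40 days = 1996-01-09.
Next gap: 44 days. 1996-01-09 + 44 days = 1996-02-22.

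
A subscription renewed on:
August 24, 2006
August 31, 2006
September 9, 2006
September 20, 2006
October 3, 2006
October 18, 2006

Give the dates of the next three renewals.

November 4, 2006; November 23, 2006; December 14, 2006

Intervals are 7, 9, 11, 13, 15 days — an arithmetic progression with common difference 2.
Next gap: 17 days. October 18, 2006 + 17 days = November 4, 2006.
Next gap: 19 days. November 4, 2006 + 19 days = November 23, 2006.
Next gap: 21 days. November 23, 2006 + 21 days = December 14, 2006.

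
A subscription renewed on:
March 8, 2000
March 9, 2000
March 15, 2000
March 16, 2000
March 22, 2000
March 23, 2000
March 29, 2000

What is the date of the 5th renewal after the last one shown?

Gaps: 1, 6, 1, 6, 1, 6 days — not constant, but cyclic with period 2.
The events fall on every Wednesday and Thursday.
Next Thursday: March 30, 2000.
The following Wednesday is April 5, 2000.
The following Thursday is April 6, 2000.
Next Wednesday: April 12, 2000.
The following Thursday is April 13, 2000.

April 13, 2000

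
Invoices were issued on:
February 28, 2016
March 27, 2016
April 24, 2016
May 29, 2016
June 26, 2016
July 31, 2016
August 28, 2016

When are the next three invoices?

All Sundays; the gaps (28, 28, 35, 28, 35, 28) vary with month length.
This is the last Sunday of each month.
September 2016 ends with Sunday September 25, 2016.
October 2016 ends with Sunday October 30, 2016.
November 2016 ends with Sunday November 27, 2016.

September 25, 2016; October 30, 2016; November 27, 2016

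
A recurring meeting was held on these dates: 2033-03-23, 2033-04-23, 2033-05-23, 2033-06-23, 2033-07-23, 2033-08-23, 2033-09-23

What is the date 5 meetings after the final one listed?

Gaps: 31, 30, 31, 30, 31, 31 days — not constant. Every event is on the 23rd of the month.
Pattern: the 23rd of each month.
Next: October 2033 → 2033-10-23.
Next: November 2033 → 2033-11-23.
Next: December 2033 → 2033-12-23.
January 2034: 2034-01-23.
February 2034: 2034-02-23.

2034-02-23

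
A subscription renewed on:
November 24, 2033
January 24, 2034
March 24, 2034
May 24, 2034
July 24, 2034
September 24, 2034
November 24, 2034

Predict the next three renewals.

The day-of-month is always 24 (61, 59, 61, 61, 62, 61 days between events).
So this recurs on the 24th of every 2 months.
January 2035: January 24, 2035.
March 2035: March 24, 2035.
May 2035: May 24, 2035.

January 24, 2035; March 24, 2035; May 24, 2035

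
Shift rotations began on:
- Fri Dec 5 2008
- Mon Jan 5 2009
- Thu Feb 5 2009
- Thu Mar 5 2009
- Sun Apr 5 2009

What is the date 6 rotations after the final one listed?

Mon Oct 5 2009

The day-of-month is always 5 (31, 31, 28, 31 days between events).
So this recurs on the 5th of each month.
May 2009: Tue May 5 2009.
June 2009: Fri Jun 5 2009.
July 2009: Sun Jul 5 2009.
August 2009: Wed Aug 5 2009.
September 2009: Sat Sep 5 2009.
October 2009: Mon Oct 5 2009.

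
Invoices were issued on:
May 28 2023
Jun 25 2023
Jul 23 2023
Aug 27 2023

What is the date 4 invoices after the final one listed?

Dec 24 2023

These are Sundays at 28- or 35-day spacing (28, 28, 35).
The pattern: 4th Sunday of the month.
4th Sunday of September 2023: Sep 24 2023.
October 2023 — 4th Sunday is Oct 22 2023.
4th Sunday of November 2023: Nov 26 2023.
December 2023 — 4th Sunday is Dec 24 2023.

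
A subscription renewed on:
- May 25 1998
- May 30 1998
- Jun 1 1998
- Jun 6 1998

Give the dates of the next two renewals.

Jun 8 1998, Jun 13 1998

Every event lands on a Monday or Saturday (gaps cycle 5, 2, 5).
So the schedule is: every Monday and Saturday.
The following Monday is Jun 8 1998.
The following Saturday is Jun 13 1998.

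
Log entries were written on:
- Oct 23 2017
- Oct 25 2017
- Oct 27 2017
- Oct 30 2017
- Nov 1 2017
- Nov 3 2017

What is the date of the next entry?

Gaps: 2, 2, 3, 2, 2 days — not constant, but cyclic with period 3.
The events fall on every Monday, Wednesday and Friday.
The following Monday is Nov 6 2017.

Nov 6 2017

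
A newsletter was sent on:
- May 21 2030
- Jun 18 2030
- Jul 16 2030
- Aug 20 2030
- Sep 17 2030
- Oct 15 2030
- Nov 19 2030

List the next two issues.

Dec 17 2030, Jan 21 2031

Gaps: 28, 28, 35, 28, 28, 35 days — a mix of 28 and 35. Every date is a Tuesday.
Each is the 3rd Tuesday of its month.
3rd Tuesday of December 2030: Dec 17 2030.
3rd Tuesday of January 2031: Jan 21 2031.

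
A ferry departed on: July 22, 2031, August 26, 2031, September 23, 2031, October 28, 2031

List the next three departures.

All dates are Tuesdays, 35, 28, 35 days apart.
Specifically, the 4th Tuesday of each month.
November 2031 — 4th Tuesday is November 25, 2031.
4th Tuesday of December 2031: December 23, 2031.
4th Tuesday of January 2032: January 27, 2032.

November 25, 2031; December 23, 2031; January 27, 2032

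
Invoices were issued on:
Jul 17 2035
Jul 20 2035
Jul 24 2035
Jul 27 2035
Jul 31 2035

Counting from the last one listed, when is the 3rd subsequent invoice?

Aug 10 2035

Gaps: 3, 4, 3, 4 days — not constant, but cyclic with period 2.
The events fall on every Tuesday and Friday.
Next Friday: Aug 3 2035.
Next Tuesday: Aug 7 2035.
The following Friday is Aug 10 2035.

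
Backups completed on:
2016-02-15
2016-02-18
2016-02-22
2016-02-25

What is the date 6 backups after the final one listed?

The gap pattern 3, 4, 3 repeats every 2 events.
These are the Mondays and Thursdays of each week.
Next Monday: 2016-02-29.
Next Thursday: 2016-03-03.
The following Monday is 2016-03-07.
Next Thursday: 2016-03-10.
Next Monday: 2016-03-14.
The following Thursday is 2016-03-17.

2016-03-17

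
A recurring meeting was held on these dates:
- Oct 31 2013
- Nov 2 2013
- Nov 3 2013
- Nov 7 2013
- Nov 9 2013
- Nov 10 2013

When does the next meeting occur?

Nov 14 2013

Every event lands on a Thursday or Saturday or Sunday (gaps cycle 2, 1, 4, 2, 1).
So the schedule is: every Thursday, Saturday and Sunday.
Next Thursday: Nov 14 2013.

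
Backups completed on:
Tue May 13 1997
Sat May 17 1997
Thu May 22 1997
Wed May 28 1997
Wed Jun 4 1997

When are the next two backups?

Thu Jun 12 1997, Sat Jun 21 1997

Intervals are 4, 5, 6, 7 days — an arithmetic progression with common difference 1.
Next gap: 8 days. Wed Jun 4 1997 + 8 days = Thu Jun 12 1997.
Next gap: 9 days. Thu Jun 12 1997 + 9 days = Sat Jun 21 1997.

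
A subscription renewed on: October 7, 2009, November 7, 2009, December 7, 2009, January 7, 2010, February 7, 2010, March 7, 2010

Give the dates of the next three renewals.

April 7, 2010; May 7, 2010; June 7, 2010

Gaps: 31, 30, 31, 31, 28 days — not constant. Every event is on the 7th of the month.
Pattern: the 7th of each month.
April 2010: April 7, 2010.
May 2010: May 7, 2010.
June 2010: June 7, 2010.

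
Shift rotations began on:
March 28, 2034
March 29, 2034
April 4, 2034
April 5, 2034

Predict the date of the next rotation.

Every event lands on a Tuesday or Wednesday (gaps cycle 1, 6, 1).
So the schedule is: every Tuesday and Wednesday.
Next Tuesday: April 11, 2034.

April 11, 2034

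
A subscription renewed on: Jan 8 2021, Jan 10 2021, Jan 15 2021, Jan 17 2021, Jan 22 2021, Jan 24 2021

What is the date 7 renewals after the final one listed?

Gaps: 2, 5, 2, 5, 2 days — not constant, but cyclic with period 2.
The events fall on every Friday and Sunday.
The following Friday is Jan 29 2021.
Next Sunday: Jan 31 2021.
The following Friday is Feb 5 2021.
The following Sunday is Feb 7 2021.
The following Friday is Feb 12 2021.
The following Sunday is Feb 14 2021.
The following Friday is Feb 19 2021.

Feb 19 2021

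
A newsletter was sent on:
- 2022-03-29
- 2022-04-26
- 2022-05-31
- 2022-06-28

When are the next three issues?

2022-07-26, 2022-08-30, 2022-09-27

Every date is a Tuesday; gaps 28, 35, 28 days.
Each is the last Tuesday of its month (at least one falls on the 29th or later, ruling out '4th Tuesday').
Last Tuesday of July 2022: 2022-07-26.
August 2022 ends with Tuesday 2022-08-30.
September 2022 ends with Tuesday 2022-09-27.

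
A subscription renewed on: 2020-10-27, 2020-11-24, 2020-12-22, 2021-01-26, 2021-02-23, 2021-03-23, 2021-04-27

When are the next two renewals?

All dates are Tuesdays, 28, 28, 35, 28, 28, 35 days apart.
Specifically, the 4th Tuesday of each month.
May 2021 — 4th Tuesday is 2021-05-25.
4th Tuesday of June 2021: 2021-06-22.

2021-05-25, 2021-06-22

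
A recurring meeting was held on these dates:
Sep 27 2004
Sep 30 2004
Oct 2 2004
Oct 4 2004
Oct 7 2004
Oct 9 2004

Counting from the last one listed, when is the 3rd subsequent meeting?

Oct 16 2004

Every event lands on a Monday or Thursday or Saturday (gaps cycle 3, 2, 2, 3, 2).
So the schedule is: every Monday, Thursday and Saturday.
Next Monday: Oct 11 2004.
The following Thursday is Oct 14 2004.
Next Saturday: Oct 16 2004.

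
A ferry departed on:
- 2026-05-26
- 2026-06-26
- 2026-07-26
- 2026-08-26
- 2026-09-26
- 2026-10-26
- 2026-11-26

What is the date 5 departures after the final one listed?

2027-04-26

Each date is the 26th; the gaps (31, 30, 31, 31, 30, 31) track the month lengths.
The rule is the 26th of each month.
Next: December 2026 → 2026-12-26.
January 2027: 2027-01-26.
February 2027: 2027-02-26.
March 2027: 2027-03-26.
Next: April 2027 → 2027-04-26.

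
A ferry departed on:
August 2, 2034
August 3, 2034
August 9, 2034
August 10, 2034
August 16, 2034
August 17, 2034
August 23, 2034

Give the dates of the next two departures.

Every event lands on a Wednesday or Thursday (gaps cycle 1, 6, 1, 6, 1, 6).
So the schedule is: every Wednesday and Thursday.
Next Thursday: August 24, 2034.
Next Wednesday: August 30, 2034.

August 24, 2034; August 30, 2034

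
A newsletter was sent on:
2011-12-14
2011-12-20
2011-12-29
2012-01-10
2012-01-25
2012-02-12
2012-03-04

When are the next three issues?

Intervals are 6, 9, 12, 15, 18, 21 days — an arithmetic progression with common difference 3.
Next gap: 24 days. 2012-03-04 + 24 days = 2012-03-28.
Next gap: 27 days. 2012-03-28 + 27 days = 2012-04-24.
Next gap: 30 days. 2012-04-24 + 30 days = 2012-05-24.

2012-03-28, 2012-04-24, 2012-05-24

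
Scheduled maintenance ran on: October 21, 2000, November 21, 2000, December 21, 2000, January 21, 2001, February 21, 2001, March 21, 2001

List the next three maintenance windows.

Gaps: 31, 30, 31, 31, 28 days — not constant. Every event is on the 21st of the month.
Pattern: the 21st of each month.
Next: April 2001 → April 21, 2001.
Next: May 2001 → May 21, 2001.
June 2001: June 21, 2001.

April 21, 2001; May 21, 2001; June 21, 2001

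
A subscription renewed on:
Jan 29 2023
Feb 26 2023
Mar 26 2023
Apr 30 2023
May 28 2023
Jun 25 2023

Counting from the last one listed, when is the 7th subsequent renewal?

Jan 28 2024

All Sundays; the gaps (28, 28, 35, 28, 28) vary with month length.
This is the last Sunday of each month.
July 2023 ends with Sunday Jul 30 2023.
Last Sunday of August 2023: Aug 27 2023.
September 2023 ends with Sunday Sep 24 2023.
Last Sunday of October 2023: Oct 29 2023.
Last Sunday of November 2023: Nov 26 2023.
Last Sunday of December 2023: Dec 31 2023.
January 2024 ends with Sunday Jan 28 2024.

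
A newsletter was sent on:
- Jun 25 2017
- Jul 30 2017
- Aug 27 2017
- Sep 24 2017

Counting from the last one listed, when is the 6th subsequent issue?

These are Sundays with 35, 28, 28-day gaps.
Each is the final Sunday of its month — Jul 30 2017 is past the 28th, so '4th Sunday' doesn't fit.
October 2017 ends with Sunday Oct 29 2017.
November 2017 ends with Sunday Nov 26 2017.
Last Sunday of December 2017: Dec 31 2017.
Last Sunday of January 2018: Jan 28 2018.
February 2018 ends with Sunday Feb 25 2018.
March 2018 ends with Sunday Mar 25 2018.

Mar 25 2018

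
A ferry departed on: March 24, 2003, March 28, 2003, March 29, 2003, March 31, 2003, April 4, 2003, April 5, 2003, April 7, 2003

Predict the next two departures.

April 11, 2003; April 12, 2003

Every event lands on a Monday or Friday or Saturday (gaps cycle 4, 1, 2, 4, 1, 2).
So the schedule is: every Monday, Friday and Saturday.
Next Friday: April 11, 2003.
The following Saturday is April 12, 2003.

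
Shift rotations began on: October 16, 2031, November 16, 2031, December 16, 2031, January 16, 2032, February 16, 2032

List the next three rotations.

March 16, 2032; April 16, 2032; May 16, 2032

Gaps: 31, 30, 31, 31 days — not constant. Every event is on the 16th of the month.
Pattern: the 16th of each month.
Next: March 2032 → March 16, 2032.
April 2032: April 16, 2032.
May 2032: May 16, 2032.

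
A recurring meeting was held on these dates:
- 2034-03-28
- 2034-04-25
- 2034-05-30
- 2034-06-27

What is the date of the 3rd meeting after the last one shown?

Every date is a Tuesday; gaps 28, 35, 28 days.
Each is the last Tuesday of its month (at least one falls on the 29th or later, ruling out '4th Tuesday').
Last Tuesday of July 2034: 2034-07-25.
August 2034 ends with Tuesday 2034-08-29.
September 2034 ends with Tuesday 2034-09-26.

2034-09-26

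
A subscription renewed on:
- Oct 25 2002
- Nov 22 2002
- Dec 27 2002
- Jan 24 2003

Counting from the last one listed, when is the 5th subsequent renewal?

Jun 27 2003

These are Fridays at 28- or 35-day spacing (28, 35, 28).
The pattern: 4th Friday of the month.
February 2003 — 4th Friday is Feb 28 2003.
March 2003 — 4th Friday is Mar 28 2003.
4th Friday of April 2003: Apr 25 2003.
4th Friday of May 2003: May 23 2003.
4th Friday of June 2003: Jun 27 2003.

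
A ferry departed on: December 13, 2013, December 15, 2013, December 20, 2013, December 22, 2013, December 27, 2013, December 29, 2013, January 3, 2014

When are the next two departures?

January 5, 2014; January 10, 2014

Gaps: 2, 5, 2, 5, 2, 5 days — not constant, but cyclic with period 2.
The events fall on every Friday and Sunday.
Next Sunday: January 5, 2014.
The following Friday is January 10, 2014.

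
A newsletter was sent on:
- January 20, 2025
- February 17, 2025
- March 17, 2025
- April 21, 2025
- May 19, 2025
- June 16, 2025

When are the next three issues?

July 21, 2025; August 18, 2025; September 15, 2025

All dates are Mondays, 28, 28, 35, 28, 28 days apart.
Specifically, the 3rd Monday of each month.
3rd Monday of July 2025: July 21, 2025.
3rd Monday of August 2025: August 18, 2025.
3rd Monday of September 2025: September 15, 2025.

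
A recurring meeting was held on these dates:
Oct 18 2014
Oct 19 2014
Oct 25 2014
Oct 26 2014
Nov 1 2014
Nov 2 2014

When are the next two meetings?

Nov 8 2014, Nov 9 2014

Gaps: 1, 6, 1, 6, 1 days — not constant, but cyclic with period 2.
The events fall on every Saturday and Sunday.
Next Saturday: Nov 8 2014.
The following Sunday is Nov 9 2014.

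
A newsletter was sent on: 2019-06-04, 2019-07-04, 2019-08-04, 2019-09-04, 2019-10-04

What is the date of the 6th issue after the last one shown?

Each date is the 4th; the gaps (30, 31, 31, 30) track the month lengths.
The rule is the 4th of each month.
Next: November 2019 → 2019-11-04.
December 2019: 2019-12-04.
Next: January 2020 → 2020-01-04.
Next: February 2020 → 2020-02-04.
March 2020: 2020-03-04.
Next: April 2020 → 2020-04-04.

2020-04-04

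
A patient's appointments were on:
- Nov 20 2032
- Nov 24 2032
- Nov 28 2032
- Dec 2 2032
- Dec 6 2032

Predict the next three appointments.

Dec 10 2032, Dec 14 2032, Dec 18 2032

The spacing is 4, 4, 4, 4 days — always 4 days.
Dec 6 2032 + 4 days = Dec 10 2032.
Dec 10 2032 + 4 days = Dec 14 2032.
Dec 14 2032 + 4 days = Dec 18 2032.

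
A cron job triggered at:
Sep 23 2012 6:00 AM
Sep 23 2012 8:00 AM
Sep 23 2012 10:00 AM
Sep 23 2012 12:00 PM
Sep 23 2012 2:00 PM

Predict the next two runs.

Sep 23 2012 4:00 PM, Sep 23 2012 6:00 PM

Gaps: 2, 2, 2, 2 hours — each event is 2 hours after the previous one.
Sep 23 2012 2:00 PM + 2 h = Sep 23 2012 4:00 PM.
Sep 23 2012 4:00 PM + 2 h = Sep 23 2012 6:00 PM.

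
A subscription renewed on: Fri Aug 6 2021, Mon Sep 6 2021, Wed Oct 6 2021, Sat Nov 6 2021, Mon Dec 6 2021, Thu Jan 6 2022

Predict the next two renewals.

Sun Feb 6 2022, Sun Mar 6 2022

The day-of-month is always 6 (31, 30, 31, 30, 31 days between events).
So this recurs on the 6th of each month.
February 2022: Sun Feb 6 2022.
March 2022: Sun Mar 6 2022.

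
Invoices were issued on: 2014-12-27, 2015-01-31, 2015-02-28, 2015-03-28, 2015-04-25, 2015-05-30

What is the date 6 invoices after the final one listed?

2015-11-28

All Saturdays; the gaps (35, 28, 28, 28, 35) vary with month length.
This is the last Saturday of each month.
June 2015 ends with Saturday 2015-06-27.
July 2015 ends with Saturday 2015-07-25.
August 2015 ends with Saturday 2015-08-29.
Last Saturday of September 2015: 2015-09-26.
Last Saturday of October 2015: 2015-10-31.
Last Saturday of November 2015: 2015-11-28.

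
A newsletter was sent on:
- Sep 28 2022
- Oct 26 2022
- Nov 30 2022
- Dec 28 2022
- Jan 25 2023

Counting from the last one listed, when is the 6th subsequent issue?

All Wednesdays; the gaps (28, 35, 28, 28) vary with month length.
This is the last Wednesday of each month.
Last Wednesday of February 2023: Feb 22 2023.
Last Wednesday of March 2023: Mar 29 2023.
April 2023 ends with Wednesday Apr 26 2023.
May 2023 ends with Wednesday May 31 2023.
Last Wednesday of June 2023: Jun 28 2023.
July 2023 ends with Wednesday Jul 26 2023.

Jul 26 2023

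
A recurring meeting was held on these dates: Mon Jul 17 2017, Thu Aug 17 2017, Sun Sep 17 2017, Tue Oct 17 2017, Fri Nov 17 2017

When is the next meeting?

Sun Dec 17 2017

Gaps: 31, 31, 30, 31 days — not constant. Every event is on the 17th of the month.
Pattern: the 17th of each month.
December 2017: Sun Dec 17 2017.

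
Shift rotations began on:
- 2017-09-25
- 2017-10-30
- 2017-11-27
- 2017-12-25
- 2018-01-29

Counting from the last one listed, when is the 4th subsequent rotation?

All Mondays; the gaps (35, 28, 28, 35) vary with month length.
This is the last Monday of each month.
Last Monday of February 2018: 2018-02-26.
March 2018 ends with Monday 2018-03-26.
Last Monday of April 2018: 2018-04-30.
May 2018 ends with Monday 2018-05-28.

2018-05-28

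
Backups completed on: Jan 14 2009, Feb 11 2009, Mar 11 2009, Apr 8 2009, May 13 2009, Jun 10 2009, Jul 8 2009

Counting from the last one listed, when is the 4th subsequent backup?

Nov 11 2009

These are Wednesdays at 28- or 35-day spacing (28, 28, 28, 35, 28, 28).
The pattern: 2nd Wednesday of the month.
2nd Wednesday of August 2009: Aug 12 2009.
2nd Wednesday of September 2009: Sep 9 2009.
October 2009 — 2nd Wednesday is Oct 14 2009.
2nd Wednesday of November 2009: Nov 11 2009.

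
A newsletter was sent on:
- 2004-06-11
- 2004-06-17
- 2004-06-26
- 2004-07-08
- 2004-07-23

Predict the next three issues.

Intervals are 6, 9, 12, 15 days — an arithmetic progression with common difference 3.
Next gap: 18 days. 2004-07-23 + 18 days = 2004-08-10.
Next gap: 21 days. 2004-08-10 + 21 days = 2004-08-31.
Next gap: 24 days. 2004-08-31 + 24 days = 2004-09-24.

2004-08-10, 2004-08-31, 2004-09-24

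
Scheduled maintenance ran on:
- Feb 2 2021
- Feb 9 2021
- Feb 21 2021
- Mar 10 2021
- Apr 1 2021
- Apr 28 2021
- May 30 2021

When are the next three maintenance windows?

The spacing grows by 5 each time: 7, 12, 17, 22, 27, 32 days.
Next gap: 37 days. May 30 2021 + 37 days = Jul 6 2021.
Next gap: 42 days. Jul 6 2021 + 42 days = Aug 17 2021.
Next gap: 47 days. Aug 17 2021 + 47 days = Oct 3 2021.

Jul 6 2021, Aug 17 2021, Oct 3 2021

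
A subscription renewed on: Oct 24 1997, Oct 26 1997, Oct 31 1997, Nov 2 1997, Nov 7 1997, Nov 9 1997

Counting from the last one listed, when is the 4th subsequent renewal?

Nov 23 1997

Gaps: 2, 5, 2, 5, 2 days — not constant, but cyclic with period 2.
The events fall on every Friday and Sunday.
The following Friday is Nov 14 1997.
The following Sunday is Nov 16 1997.
The following Friday is Nov 21 1997.
Next Sunday: Nov 23 1997.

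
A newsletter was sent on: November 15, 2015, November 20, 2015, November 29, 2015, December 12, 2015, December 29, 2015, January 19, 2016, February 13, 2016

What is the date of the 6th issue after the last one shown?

Intervals are 5, 9, 13, 17, 21, 25 days — an arithmetic progression with common difference 4.
Next gap: 29 days. February 13, 2016 + 29 days = March 13, 2016.
Next gap: 33 days. March 13, 2016 + 33 days = April 15, 2016.
Next gap: 37 days. April 15, 2016 + 37 days = May 22, 2016.
Next gap: 41 days. May 22, 2016 + 41 days = July 2, 2016.
Next gap: 45 days. July 2, 2016 + 45 days = August 16, 2016.
Next gap: 49 days. August 16, 2016 + 49 days = October 4, 2016.

October 4, 2016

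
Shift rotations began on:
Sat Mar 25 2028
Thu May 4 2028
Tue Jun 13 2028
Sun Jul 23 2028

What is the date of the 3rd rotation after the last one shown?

Mon Nov 20 2028

Every event comes 40 days after the last (40, 40, 40).
Sun Jul 23 2028 + 40 days = Fri Sep 1 2028.
Fri Sep 1 2028 + 40 days = Wed Oct 11 2028.
Wed Oct 11 2028 + 40 days = Mon Nov 20 2028.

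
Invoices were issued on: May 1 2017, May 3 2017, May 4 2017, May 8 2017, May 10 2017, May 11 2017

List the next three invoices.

The gap pattern 2, 1, 4, 2, 1 repeats every 3 events.
These are the Mondays, Wednesdays and Thursdays of each week.
The following Monday is May 15 2017.
The following Wednesday is May 17 2017.
Next Thursday: May 18 2017.

May 15 2017, May 17 2017, May 18 2017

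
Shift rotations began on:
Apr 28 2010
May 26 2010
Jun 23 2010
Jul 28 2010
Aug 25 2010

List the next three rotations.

Sep 22 2010, Oct 27 2010, Nov 24 2010

All dates are Wednesdays, 28, 28, 35, 28 days apart.
Specifically, the 4th Wednesday of each month.
4th Wednesday of September 2010: Sep 22 2010.
October 2010 — 4th Wednesday is Oct 27 2010.
4th Wednesday of November 2010: Nov 24 2010.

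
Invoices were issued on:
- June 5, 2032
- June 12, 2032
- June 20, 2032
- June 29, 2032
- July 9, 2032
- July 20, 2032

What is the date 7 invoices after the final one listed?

Gaps: 7, 8, 9, 10, 11 days — each gap is 1 larger than the previous one.
Next gap: 12 days. July 20, 2032 + 12 days = August 1, 2032.
Next gap: 13 days. August 1, 2032 + 13 days = August 14, 2032.
Next gap: 14 days. August 14, 2032 + 14 days = August 28, 2032.
Next gap: 15 days. August 28, 2032 + 15 days = September 12, 2032.
Next gap: 16 days. September 12, 2032 + 16 days = September 28, 2032.
Next gap: 17 days. September 28, 2032 + 17 days = October 15, 2032.
Next gap: 18 days. October 15, 2032 + 18 days = November 2, 2032.

November 2, 2032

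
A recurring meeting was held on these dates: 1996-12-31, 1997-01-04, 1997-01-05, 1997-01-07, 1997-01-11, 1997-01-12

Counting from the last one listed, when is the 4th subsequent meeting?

1997-01-21

The gap pattern 4, 1, 2, 4, 1 repeats every 3 events.
These are the Tuesdays, Saturdays and Sundays of each week.
The following Tuesday is 1997-01-14.
The following Saturday is 1997-01-18.
Next Sunday: 1997-01-19.
Next Tuesday: 1997-01-21.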